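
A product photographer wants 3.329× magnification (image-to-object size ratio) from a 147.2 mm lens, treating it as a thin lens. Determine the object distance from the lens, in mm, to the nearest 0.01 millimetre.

191.42 mm

With m = dᵢ/dₒ and 1/f = 1/dₒ + 1/dᵢ, substituting dᵢ = m·dₒ gives 1/f = (1 + 1/m)/dₒ, hence dₒ = f·(1 + 1/m).
dₒ = 147.2 × (1 + 1/3.329) = 147.2 × 1.30039 ≈ 191.417 mm.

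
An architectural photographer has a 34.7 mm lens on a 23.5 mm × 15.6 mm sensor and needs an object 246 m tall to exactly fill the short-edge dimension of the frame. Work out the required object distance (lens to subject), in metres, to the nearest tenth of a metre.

W: 246 m = 246000 mm.
Magnification m = h/W = dᵢ/dₒ; combined with 1/f = 1/dₒ + 1/dᵢ this gives dₒ = f·(1 + W/h).
dₒ = 34.7 mm × (1 + 246000/15.6) = 34.7 × 15770.2308 ≈ 547227.008 mm = 547.227 m.

547.2 m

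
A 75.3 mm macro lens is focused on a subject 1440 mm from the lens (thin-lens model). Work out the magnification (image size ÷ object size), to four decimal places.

Thin lens: 1/f = 1/dₒ + 1/dᵢ → 1/dᵢ = 1/75.3 − 1/1440 = 0.0125858 mm⁻¹, so dᵢ ≈ 79.4548 mm.
Magnification m = dᵢ/dₒ = 79.4548/1440 ≈ 0.05518.

0.0552×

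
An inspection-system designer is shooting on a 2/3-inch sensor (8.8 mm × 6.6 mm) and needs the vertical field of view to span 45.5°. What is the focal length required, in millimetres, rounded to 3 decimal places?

From α = 2·arctan(h/2f) we get f = h / (2·tan(α/2)).
With h = 6.6 mm and α/2 = 22.75°, tan(α/2) ≈ 0.41933, so f ≈ 6.6 / 0.83867 ≈ 7.8696 mm.

7.870 mm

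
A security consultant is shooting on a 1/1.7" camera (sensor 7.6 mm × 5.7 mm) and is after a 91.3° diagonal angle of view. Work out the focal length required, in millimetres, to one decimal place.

Sensor diagonal = √(7.6² + 5.7²) = √90.2500 ≈ 9.5000 mm.
From α = 2·arctan(d/2f) we get f = d / (2·tan(α/2)).
With d = 9.5000 mm and α/2 = 45.65°, tan(α/2) ≈ 1.02295, so f ≈ 9.5000 / 2.04590 ≈ 4.6434 mm.

4.6 mm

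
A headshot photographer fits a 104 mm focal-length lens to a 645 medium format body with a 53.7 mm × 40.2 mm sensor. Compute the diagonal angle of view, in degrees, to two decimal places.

35.75°

Sensor diagonal = √(53.7² + 40.2²) = √4499.7300 ≈ 67.0800 mm.
Angle of view α = 2·arctan(d/2f) with d = 67.0800 mm and f = 104 mm.
d/2f = 0.32250; arctan(0.32250) ≈ 17.8745°, so α ≈ 35.7490°.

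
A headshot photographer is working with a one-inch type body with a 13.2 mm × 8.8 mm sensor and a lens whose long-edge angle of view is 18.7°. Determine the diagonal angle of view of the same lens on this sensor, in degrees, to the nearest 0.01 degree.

22.39°

From the long-edge AOV: f = 13.2 / (2·tan(9.35°)) = 13.2 / 0.32930 ≈ 40.0844 mm.
Sensor diagonal = √(13.2² + 8.8²) = √251.6800 ≈ 15.8644 mm.
Diagonal AOV = 2·arctan(15.8644 / (2 × 40.0844)) = 2·arctan(0.19789) ≈ 22.3870°.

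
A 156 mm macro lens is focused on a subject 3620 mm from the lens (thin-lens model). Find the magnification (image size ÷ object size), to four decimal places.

0.0450×

Thin lens: 1/f = 1/dₒ + 1/dᵢ → 1/dᵢ = 1/156 − 1/3620 = 0.0061340 mm⁻¹, so dᵢ ≈ 163.0254 mm.
Magnification m = dᵢ/dₒ = 163.0254/3620 ≈ 0.04503.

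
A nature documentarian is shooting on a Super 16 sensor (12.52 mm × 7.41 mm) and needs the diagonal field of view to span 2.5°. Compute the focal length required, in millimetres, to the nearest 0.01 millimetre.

333.37 mm

Sensor diagonal = √(12.52² + 7.41²) = √211.6585 ≈ 14.5485 mm.
From α = 2·arctan(d/2f) we get f = d / (2·tan(α/2)).
With d = 14.5485 mm and α/2 = 1.25°, tan(α/2) ≈ 0.02182, so f ≈ 14.5485 / 0.04364 ≈ 333.3739 mm.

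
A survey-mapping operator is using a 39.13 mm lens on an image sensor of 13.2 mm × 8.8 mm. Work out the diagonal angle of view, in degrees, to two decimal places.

Sensor diagonal = √(13.2² + 8.8²) = √251.6800 ≈ 15.8644 mm.
Angle of view α = 2·arctan(d/2f) with d = 15.8644 mm and f = 39.13 mm.
d/2f = 0.20271; arctan(0.20271) ≈ 11.4594°, so α ≈ 22.9188°.

22.92°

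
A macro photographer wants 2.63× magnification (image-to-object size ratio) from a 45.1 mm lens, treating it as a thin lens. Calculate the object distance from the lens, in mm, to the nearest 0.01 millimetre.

With m = dᵢ/dₒ and 1/f = 1/dₒ + 1/dᵢ, substituting dᵢ = m·dₒ gives 1/f = (1 + 1/m)/dₒ, hence dₒ = f·(1 + 1/m).
dₒ = 45.1 × (1 + 1/2.63) = 45.1 × 1.38023 ≈ 62.248 mm.

62.25 mm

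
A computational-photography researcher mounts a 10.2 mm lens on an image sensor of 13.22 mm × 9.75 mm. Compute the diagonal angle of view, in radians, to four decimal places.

1.3558 rad

Sensor diagonal = √(13.22² + 9.75²) = √269.8309 ≈ 16.4265 mm.
Angle of view α = 2·arctan(d/2f) with d = 16.4265 mm and f = 10.2 mm.
d/2f = 0.80522; arctan(0.80522) ≈ 0.6779 rad, so α ≈ 1.3558 rad.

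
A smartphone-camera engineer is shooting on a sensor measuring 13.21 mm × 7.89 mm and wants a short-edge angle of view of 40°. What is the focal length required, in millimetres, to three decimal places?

10.839 mm

From α = 2·arctan(h/2f) we get f = h / (2·tan(α/2)).
With h = 7.89 mm and α/2 = 20°, tan(α/2) ≈ 0.36397, so f ≈ 7.89 / 0.72794 ≈ 10.8388 mm.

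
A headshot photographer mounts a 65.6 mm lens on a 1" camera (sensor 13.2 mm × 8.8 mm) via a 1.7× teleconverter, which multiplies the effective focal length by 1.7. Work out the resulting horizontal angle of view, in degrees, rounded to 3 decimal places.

6.774°

Effective focal length f = 65.6 × 1.7 = 111.52 mm.
α = 2·arctan(13.2 / (2 × 111.52)) = 2·arctan(0.05918) ≈ 6.7739°.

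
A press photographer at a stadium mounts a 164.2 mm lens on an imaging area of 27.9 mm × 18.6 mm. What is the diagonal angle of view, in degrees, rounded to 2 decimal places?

11.66°

Sensor diagonal = √(27.9² + 18.6²) = √1124.3700 ≈ 33.5316 mm.
Angle of view α = 2·arctan(d/2f) with d = 33.5316 mm and f = 164.2 mm.
d/2f = 0.10211; arctan(0.10211) ≈ 5.8300°, so α ≈ 11.6601°.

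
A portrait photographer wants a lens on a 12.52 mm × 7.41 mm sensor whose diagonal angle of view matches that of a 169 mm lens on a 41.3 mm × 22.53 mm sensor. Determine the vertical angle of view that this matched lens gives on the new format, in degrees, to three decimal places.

8.110°

Sensor diagonal = √(41.3² + 22.53²) = √2213.2909 ≈ 47.0456 mm.
Sensor diagonal = √(12.52² + 7.41²) = √211.6585 ≈ 14.5485 mm.
Equal diagonal AOV ⇒ f₂ = f₁ · 14.5485/47.0456 = 169 × 0.30924 ≈ 52.2619 mm.
Vertical AOV on the new format = 2·arctan(7.41 / (2 × 52.2619)) = 2·arctan(0.07089) ≈ 8.1102°.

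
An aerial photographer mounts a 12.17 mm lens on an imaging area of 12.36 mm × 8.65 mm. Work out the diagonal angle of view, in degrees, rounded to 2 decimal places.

Sensor diagonal = √(12.36² + 8.65²) = √227.5921 ≈ 15.0862 mm.
Angle of view α = 2·arctan(d/2f) with d = 15.0862 mm and f = 12.17 mm.
d/2f = 0.61981; arctan(0.61981) ≈ 31.7910°, so α ≈ 63.5820°.

63.58°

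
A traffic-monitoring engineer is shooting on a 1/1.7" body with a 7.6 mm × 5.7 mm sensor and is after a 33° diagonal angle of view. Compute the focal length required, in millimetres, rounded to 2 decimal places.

Sensor diagonal = √(7.6² + 5.7²) = √90.2500 ≈ 9.5000 mm.
From α = 2·arctan(d/2f) we get f = d / (2·tan(α/2)).
With d = 9.5000 mm and α/2 = 16.5°, tan(α/2) ≈ 0.29621, so f ≈ 9.5000 / 0.59243 ≈ 16.0357 mm.

16.04 mm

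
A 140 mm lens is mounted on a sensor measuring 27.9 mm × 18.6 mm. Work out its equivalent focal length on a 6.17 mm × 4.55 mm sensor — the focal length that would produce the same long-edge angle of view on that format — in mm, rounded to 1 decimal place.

Equal angle of view means equal width/f ratio, so f₂ = f₁ · (width₂/width₁) = 140 × 6.17/27.9.
f₂ = 140 × 0.22115 ≈ 30.961 mm.

31.0 mm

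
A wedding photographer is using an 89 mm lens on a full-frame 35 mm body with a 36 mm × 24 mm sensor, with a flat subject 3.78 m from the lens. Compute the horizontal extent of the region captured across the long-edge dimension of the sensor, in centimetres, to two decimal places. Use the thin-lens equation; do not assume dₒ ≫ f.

149.30 cm

dₒ: 3.78 m = 3780 mm.
Similar triangles through the lens centre give W/dₒ = w/dᵢ; with 1/f = 1/dₒ + 1/dᵢ this gives W = w·(dₒ − f)/f.
W = 36 mm × (3780 − 89) / 89 = 36 × 41.4719 ≈ 1492.989 mm = 149.299 cm.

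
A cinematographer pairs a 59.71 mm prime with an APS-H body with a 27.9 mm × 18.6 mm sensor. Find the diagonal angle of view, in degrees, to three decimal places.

31.368°

Sensor diagonal = √(27.9² + 18.6²) = √1124.3700 ≈ 33.5316 mm.
Angle of view α = 2·arctan(d/2f) with d = 33.5316 mm and f = 59.71 mm.
d/2f = 0.28079; arctan(0.28079) ≈ 15.6841°, so α ≈ 31.3681°.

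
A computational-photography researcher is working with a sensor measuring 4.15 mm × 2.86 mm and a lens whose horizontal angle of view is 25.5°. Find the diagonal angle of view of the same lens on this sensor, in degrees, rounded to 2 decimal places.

From the horizontal AOV: f = 4.15 / (2·tan(12.75°)) = 4.15 / 0.45255 ≈ 9.1702 mm.
Sensor diagonal = √(4.15² + 2.86²) = √25.4021 ≈ 5.0400 mm.
Diagonal AOV = 2·arctan(5.0400 / (2 × 9.1702)) = 2·arctan(0.27481) ≈ 30.7319°.

30.73°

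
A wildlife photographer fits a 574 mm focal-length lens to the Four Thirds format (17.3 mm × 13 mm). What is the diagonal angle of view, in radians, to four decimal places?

0.0377 rad

Sensor diagonal = √(17.3² + 13²) = √468.2900 ≈ 21.6400 mm.
Angle of view α = 2·arctan(d/2f) with d = 21.6400 mm and f = 574 mm.
d/2f = 0.01885; arctan(0.01885) ≈ 0.0188 rad, so α ≈ 0.0377 rad.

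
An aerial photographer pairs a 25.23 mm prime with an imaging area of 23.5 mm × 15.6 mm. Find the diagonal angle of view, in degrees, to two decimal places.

Sensor diagonal = √(23.5² + 15.6²) = √795.6100 ≈ 28.2066 mm.
Angle of view α = 2·arctan(d/2f) with d = 28.2066 mm and f = 25.23 mm.
d/2f = 0.55899; arctan(0.55899) ≈ 29.2047°, so α ≈ 58.4094°.

58.41°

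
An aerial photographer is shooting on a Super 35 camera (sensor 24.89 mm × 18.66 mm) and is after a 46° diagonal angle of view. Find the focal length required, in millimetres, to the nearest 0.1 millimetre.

Sensor diagonal = √(24.89² + 18.66²) = √967.7077 ≈ 31.1080 mm.
From α = 2·arctan(d/2f) we get f = d / (2·tan(α/2)).
With d = 31.1080 mm and α/2 = 23°, tan(α/2) ≈ 0.42447, so f ≈ 31.1080 / 0.84895 ≈ 36.6429 mm.

36.6 mm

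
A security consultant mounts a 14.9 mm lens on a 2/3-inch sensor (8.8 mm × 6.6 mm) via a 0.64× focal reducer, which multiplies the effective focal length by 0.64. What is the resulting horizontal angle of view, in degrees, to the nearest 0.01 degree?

Effective focal length f = 14.9 × 0.64 = 9.536 mm.
α = 2·arctan(8.8 / (2 × 9.536)) = 2·arctan(0.46141) ≈ 49.5381°.

49.54°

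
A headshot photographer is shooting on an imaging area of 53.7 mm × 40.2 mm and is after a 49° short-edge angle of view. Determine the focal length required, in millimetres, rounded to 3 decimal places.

44.105 mm

From α = 2·arctan(h/2f) we get f = h / (2·tan(α/2)).
With h = 40.2 mm and α/2 = 24.5°, tan(α/2) ≈ 0.45573, so f ≈ 40.2 / 0.91145 ≈ 44.1054 mm.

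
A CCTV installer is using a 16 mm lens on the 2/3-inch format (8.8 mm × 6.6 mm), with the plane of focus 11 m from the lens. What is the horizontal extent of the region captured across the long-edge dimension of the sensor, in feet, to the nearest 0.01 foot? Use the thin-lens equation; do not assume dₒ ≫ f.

dₒ: 11 m = 11000 mm.
Similar triangles through the lens centre give W/dₒ = w/dᵢ; with 1/f = 1/dₒ + 1/dᵢ this gives W = w·(dₒ − f)/f.
W = 8.8 mm × (11000 − 16) / 16 = 8.8 × 686.5000 ≈ 6041.200 mm = 6041.200/304.8 ft = 19.8202 ft.

19.82 ft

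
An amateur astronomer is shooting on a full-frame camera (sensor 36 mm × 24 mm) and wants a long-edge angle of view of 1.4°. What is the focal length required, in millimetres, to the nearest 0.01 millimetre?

From α = 2·arctan(w/2f) we get f = w / (2·tan(α/2)).
With w = 36 mm and α/2 = 0.7°, tan(α/2) ≈ 0.01222, so f ≈ 36 / 0.02444 ≈ 1473.2467 mm.

1473.25 mm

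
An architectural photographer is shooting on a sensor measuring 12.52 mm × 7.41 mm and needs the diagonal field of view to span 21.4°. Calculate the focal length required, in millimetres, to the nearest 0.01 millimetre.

Sensor diagonal = √(12.52² + 7.41²) = √211.6585 ≈ 14.5485 mm.
From α = 2·arctan(d/2f) we get f = d / (2·tan(α/2)).
With d = 14.5485 mm and α/2 = 10.7°, tan(α/2) ≈ 0.18895, so f ≈ 14.5485 / 0.37790 ≈ 38.4978 mm.

38.50 mm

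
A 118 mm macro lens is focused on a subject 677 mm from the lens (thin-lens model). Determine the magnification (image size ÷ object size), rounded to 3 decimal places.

Thin lens: 1/f = 1/dₒ + 1/dᵢ → 1/dᵢ = 1/118 − 1/677 = 0.0069975 mm⁻¹, so dᵢ ≈ 142.9088 mm.
Magnification m = dᵢ/dₒ = 142.9088/677 ≈ 0.21109.

0.211×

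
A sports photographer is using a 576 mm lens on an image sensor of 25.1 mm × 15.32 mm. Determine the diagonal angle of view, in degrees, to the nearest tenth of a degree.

2.9°

Sensor diagonal = √(25.1² + 15.32²) = √864.7124 ≈ 29.4060 mm.
Angle of view α = 2·arctan(d/2f) with d = 29.4060 mm and f = 576 mm.
d/2f = 0.02553; arctan(0.02553) ≈ 1.4622°, so α ≈ 2.9244°.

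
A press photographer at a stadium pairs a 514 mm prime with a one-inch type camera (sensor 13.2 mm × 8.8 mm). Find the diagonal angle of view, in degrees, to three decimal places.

1.768°

Sensor diagonal = √(13.2² + 8.8²) = √251.6800 ≈ 15.8644 mm.
Angle of view α = 2·arctan(d/2f) with d = 15.8644 mm and f = 514 mm.
d/2f = 0.01543; arctan(0.01543) ≈ 0.8841°, so α ≈ 1.7683°.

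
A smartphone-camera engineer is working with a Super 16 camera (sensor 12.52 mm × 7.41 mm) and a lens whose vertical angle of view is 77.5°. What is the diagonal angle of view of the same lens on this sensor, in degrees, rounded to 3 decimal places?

115.200°

From the vertical AOV: f = 7.41 / (2·tan(38.75°)) = 7.41 / 1.60517 ≈ 4.6163 mm.
Sensor diagonal = √(12.52² + 7.41²) = √211.6585 ≈ 14.5485 mm.
Diagonal AOV = 2·arctan(14.5485 / (2 × 4.6163)) = 2·arctan(1.57576) ≈ 115.2005°.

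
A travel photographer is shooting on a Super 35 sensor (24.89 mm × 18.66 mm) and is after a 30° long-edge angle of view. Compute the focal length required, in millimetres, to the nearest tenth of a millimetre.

From α = 2·arctan(w/2f) we get f = w / (2·tan(α/2)).
With w = 24.89 mm and α/2 = 15°, tan(α/2) ≈ 0.26795, so f ≈ 24.89 / 0.53590 ≈ 46.4454 mm.

46.4 mm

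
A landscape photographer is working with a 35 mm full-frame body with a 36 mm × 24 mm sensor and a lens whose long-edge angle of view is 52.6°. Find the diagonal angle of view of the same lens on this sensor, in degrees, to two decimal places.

From the long-edge AOV: f = 36 / (2·tan(26.3°)) = 36 / 0.98846 ≈ 36.4202 mm.
Sensor diagonal = √(36² + 24²) = √1872.0000 ≈ 43.2666 mm.
Diagonal AOV = 2·arctan(43.2666 / (2 × 36.4202)) = 2·arctan(0.59399) ≈ 61.4199°.

61.42°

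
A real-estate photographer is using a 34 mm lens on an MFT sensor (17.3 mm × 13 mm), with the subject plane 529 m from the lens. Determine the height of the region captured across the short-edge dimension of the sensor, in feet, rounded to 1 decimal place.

663.6 ft

dₒ: 529 m = 529000 mm.
Similar triangles through the lens centre give W/dₒ = h/dᵢ; with 1/f = 1/dₒ + 1/dᵢ this gives W = h·(dₒ − f)/f.
W = 13 mm × (529000 − 34) / 34 = 13 × 15557.8235 ≈ 202251.706 mm = 202251.706/304.8 ft = 663.555 ft.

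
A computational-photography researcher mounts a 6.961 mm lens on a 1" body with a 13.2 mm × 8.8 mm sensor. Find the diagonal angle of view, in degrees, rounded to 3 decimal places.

Sensor diagonal = √(13.2² + 8.8²) = √251.6800 ≈ 15.8644 mm.
Angle of view α = 2·arctan(d/2f) with d = 15.8644 mm and f = 6.961 mm.
d/2f = 1.13952; arctan(1.13952) ≈ 48.7311°, so α ≈ 97.4622°.

97.462°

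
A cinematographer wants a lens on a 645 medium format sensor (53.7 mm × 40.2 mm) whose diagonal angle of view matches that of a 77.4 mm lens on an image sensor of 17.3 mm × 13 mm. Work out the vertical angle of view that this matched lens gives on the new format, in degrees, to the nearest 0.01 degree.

Sensor diagonal = √(17.3² + 13²) = √468.2900 ≈ 21.6400 mm.
Sensor diagonal = √(53.7² + 40.2²) = √4499.7300 ≈ 67.0800 mm.
Equal diagonal AOV ⇒ f₂ = f₁ · 67.0800/21.6400 = 77.4 × 3.09982 ≈ 239.9257 mm.
Vertical AOV on the new format = 2·arctan(40.2 / (2 × 239.9257)) = 2·arctan(0.08378) ≈ 9.5777°.

9.58°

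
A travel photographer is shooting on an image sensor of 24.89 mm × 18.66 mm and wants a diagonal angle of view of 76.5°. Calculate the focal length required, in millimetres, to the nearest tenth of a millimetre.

19.7 mm

Sensor diagonal = √(24.89² + 18.66²) = √967.7077 ≈ 31.1080 mm.
From α = 2·arctan(d/2f) we get f = d / (2·tan(α/2)).
With d = 31.1080 mm and α/2 = 38.25°, tan(α/2) ≈ 0.78834, so f ≈ 31.1080 / 1.57667 ≈ 19.7302 mm.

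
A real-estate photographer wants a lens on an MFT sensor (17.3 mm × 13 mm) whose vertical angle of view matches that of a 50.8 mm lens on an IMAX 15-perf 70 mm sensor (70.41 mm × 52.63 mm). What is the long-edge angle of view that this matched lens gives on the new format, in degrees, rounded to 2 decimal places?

69.16°

Equal vertical AOV ⇒ f₂ = f₁ · 13/52.63 = 50.8 × 0.24701 ≈ 12.5480 mm.
Long-edge AOV on the new format = 2·arctan(17.3 / (2 × 12.5480)) = 2·arctan(0.68935) ≈ 69.1612°.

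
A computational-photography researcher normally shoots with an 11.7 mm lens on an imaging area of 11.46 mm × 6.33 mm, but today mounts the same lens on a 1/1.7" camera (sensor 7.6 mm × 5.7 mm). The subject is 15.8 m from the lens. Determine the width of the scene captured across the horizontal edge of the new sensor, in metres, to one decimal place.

The focal length stays 11.7 mm; the relevant sensor dimension is now w = 7.6 mm. Object distance dₒ = 15.8 m = 15800 mm.
Thin-lens field width W = w·(dₒ − f)/f = 7.6 × (15800 − 11.7)/11.7 ≈ 10255.648 mm = 10.2556 m.

10.3 m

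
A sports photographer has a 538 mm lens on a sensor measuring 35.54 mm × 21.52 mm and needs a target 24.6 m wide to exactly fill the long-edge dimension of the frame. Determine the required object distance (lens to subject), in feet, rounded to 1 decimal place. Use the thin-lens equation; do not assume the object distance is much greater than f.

1223.5 ft

W: 24.6 m = 24600 mm.
Magnification m = w/W = dᵢ/dₒ; combined with 1/f = 1/dₒ + 1/dᵢ this gives dₒ = f·(1 + W/w).
dₒ = 538 mm × (1 + 24600/35.54) = 538 × 693.1778 ≈ 372929.671 mm = 372929.671/304.8 ft = 1223.52 ft.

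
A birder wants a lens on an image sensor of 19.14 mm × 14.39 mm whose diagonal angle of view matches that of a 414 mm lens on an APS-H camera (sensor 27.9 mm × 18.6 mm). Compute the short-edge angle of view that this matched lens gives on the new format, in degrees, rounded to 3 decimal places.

Sensor diagonal = √(27.9² + 18.6²) = √1124.3700 ≈ 33.5316 mm.
Sensor diagonal = √(19.14² + 14.39²) = √573.4117 ≈ 23.9460 mm.
Equal diagonal AOV ⇒ f₂ = f₁ · 23.9460/33.5316 = 414 × 0.71413 ≈ 295.6508 mm.
Short-edge AOV on the new format = 2·arctan(14.39 / (2 × 295.6508)) = 2·arctan(0.02434) ≈ 2.7882°.

2.788°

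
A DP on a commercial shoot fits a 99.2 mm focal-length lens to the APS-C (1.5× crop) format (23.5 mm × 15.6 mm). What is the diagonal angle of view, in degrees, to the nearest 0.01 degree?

Sensor diagonal = √(23.5² + 15.6²) = √795.6100 ≈ 28.2066 mm.
Angle of view α = 2·arctan(d/2f) with d = 28.2066 mm and f = 99.2 mm.
d/2f = 0.14217; arctan(0.14217) ≈ 8.0915°, so α ≈ 16.1830°.

16.18°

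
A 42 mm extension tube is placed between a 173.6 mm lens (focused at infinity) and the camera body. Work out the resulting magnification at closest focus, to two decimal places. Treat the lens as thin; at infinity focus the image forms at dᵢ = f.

0.24×

The tube moves the image plane from f to f + e, so dᵢ = 173.6 + 42 = 215.6 mm. Focus is achieved when 1/f = 1/dₒ + 1/dᵢ, giving dₒ = 1/(1/f − 1/(f+e)).
Magnification m = dᵢ/dₒ = (f+e)·(1/f − 1/(f+e)) = e/f = 42/173.6 ≈ 0.2419.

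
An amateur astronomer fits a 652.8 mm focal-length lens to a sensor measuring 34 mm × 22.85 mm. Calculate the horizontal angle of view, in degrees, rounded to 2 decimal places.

Angle of view α = 2·arctan(w/2f) with w = 34 mm and f = 652.8 mm.
w/2f = 0.02604; arctan(0.02604) ≈ 1.4917°, so α ≈ 2.9835°.

2.98°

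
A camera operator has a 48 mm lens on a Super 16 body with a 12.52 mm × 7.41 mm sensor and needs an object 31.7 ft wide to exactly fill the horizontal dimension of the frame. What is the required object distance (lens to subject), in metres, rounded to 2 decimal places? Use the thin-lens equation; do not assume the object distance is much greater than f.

37.09 m

W: 31.7 ft × 304.8 mm/ft = 9662.16 mm.
Magnification m = w/W = dᵢ/dₒ; combined with 1/f = 1/dₒ + 1/dᵢ this gives dₒ = f·(1 + W/w).
dₒ = 48 mm × (1 + 9662.16/12.52) = 48 × 772.7380 ≈ 37091.424 mm = 37.0914 m.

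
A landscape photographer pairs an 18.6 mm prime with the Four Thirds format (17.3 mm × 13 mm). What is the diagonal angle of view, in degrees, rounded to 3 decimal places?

60.375°

Sensor diagonal = √(17.3² + 13²) = √468.2900 ≈ 21.6400 mm.
Angle of view α = 2·arctan(d/2f) with d = 21.6400 mm and f = 18.6 mm.
d/2f = 0.58172; arctan(0.58172) ≈ 30.1874°, so α ≈ 60.3749°.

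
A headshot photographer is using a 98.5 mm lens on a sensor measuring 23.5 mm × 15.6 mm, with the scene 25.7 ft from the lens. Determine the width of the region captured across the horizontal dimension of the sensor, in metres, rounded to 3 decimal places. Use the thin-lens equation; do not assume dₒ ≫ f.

1.845 m

dₒ: 25.7 ft × 304.8 mm/ft = 7833.36 mm.
Similar triangles through the lens centre give W/dₒ = w/dᵢ; with 1/f = 1/dₒ + 1/dᵢ this gives W = w·(dₒ − f)/f.
W = 23.5 mm × (7833.36 − 98.5) / 98.5 = 23.5 × 78.5265 ≈ 1845.373 mm = 1.84537 m.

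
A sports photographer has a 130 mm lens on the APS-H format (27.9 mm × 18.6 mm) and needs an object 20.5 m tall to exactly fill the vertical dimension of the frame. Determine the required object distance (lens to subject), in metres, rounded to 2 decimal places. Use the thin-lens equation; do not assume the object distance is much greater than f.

W: 20.5 m = 20500 mm.
Magnification m = h/W = dᵢ/dₒ; combined with 1/f = 1/dₒ + 1/dᵢ this gives dₒ = f·(1 + W/h).
dₒ = 130 mm × (1 + 20500/18.6) = 130 × 1103.1505 ≈ 143409.570 mm = 143.41 m.

143.41 m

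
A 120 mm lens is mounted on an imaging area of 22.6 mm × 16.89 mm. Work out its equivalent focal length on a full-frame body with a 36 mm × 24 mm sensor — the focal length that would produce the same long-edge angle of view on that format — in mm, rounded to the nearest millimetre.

Equal angle of view means equal width/f ratio, so f₂ = f₁ · (width₂/width₁) = 120 × 36/22.6.
f₂ = 120 × 1.59292 ≈ 191.150 mm.

191 mm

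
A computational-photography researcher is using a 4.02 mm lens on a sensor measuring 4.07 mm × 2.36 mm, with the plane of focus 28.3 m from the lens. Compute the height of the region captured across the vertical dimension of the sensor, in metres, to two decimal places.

dₒ: 28.3 m = 28300 mm.
Similar triangles through the lens centre give W/dₒ = h/dᵢ; with 1/f = 1/dₒ + 1/dᵢ this gives W = h·(dₒ − f)/f.
W = 2.36 mm × (28300 − 4.02) / 4.02 = 2.36 × 7038.8010 ≈ 16611.570 mm = 16.6116 m.

16.61 m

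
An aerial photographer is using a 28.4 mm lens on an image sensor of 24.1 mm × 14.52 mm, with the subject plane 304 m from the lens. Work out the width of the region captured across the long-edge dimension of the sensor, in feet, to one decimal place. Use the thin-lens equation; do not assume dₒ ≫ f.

846.3 ft

dₒ: 304 m = 304000 mm.
Similar triangles through the lens centre give W/dₒ = w/dᵢ; with 1/f = 1/dₒ + 1/dᵢ this gives W = w·(dₒ − f)/f.
W = 24.1 mm × (304000 − 28.4) / 28.4 = 24.1 × 10703.2254 ≈ 257947.731 mm = 257947.731/304.8 ft = 846.285 ft.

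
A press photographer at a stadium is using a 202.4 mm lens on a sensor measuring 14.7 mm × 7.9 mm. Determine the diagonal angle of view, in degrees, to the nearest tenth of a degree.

4.7°

Sensor diagonal = √(14.7² + 7.9²) = √278.5000 ≈ 16.6883 mm.
Angle of view α = 2·arctan(d/2f) with d = 16.6883 mm and f = 202.4 mm.
d/2f = 0.04123; arctan(0.04123) ≈ 2.3607°, so α ≈ 4.7215°.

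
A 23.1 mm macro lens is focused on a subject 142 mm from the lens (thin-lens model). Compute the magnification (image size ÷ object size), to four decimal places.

Thin lens: 1/f = 1/dₒ + 1/dᵢ → 1/dᵢ = 1/23.1 − 1/142 = 0.0362478 mm⁻¹, so dᵢ ≈ 27.5879 mm.
Magnification m = dᵢ/dₒ = 27.5879/142 ≈ 0.19428.

0.1943×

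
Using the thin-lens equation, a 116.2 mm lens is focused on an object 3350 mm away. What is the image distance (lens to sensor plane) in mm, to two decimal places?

1/dᵢ = 1/f − 1/dₒ = 1/116.2 − 1/3350 = 0.0083073 mm⁻¹.
dᵢ = 1/0.0083073 ≈ 120.3754 mm.

120.38 mm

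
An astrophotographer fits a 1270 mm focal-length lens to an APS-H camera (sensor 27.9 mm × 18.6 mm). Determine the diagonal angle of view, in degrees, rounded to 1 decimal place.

1.5°

Sensor diagonal = √(27.9² + 18.6²) = √1124.3700 ≈ 33.5316 mm.
Angle of view α = 2·arctan(d/2f) with d = 33.5316 mm and f = 1270 mm.
d/2f = 0.01320; arctan(0.01320) ≈ 0.7563°, so α ≈ 1.5127°.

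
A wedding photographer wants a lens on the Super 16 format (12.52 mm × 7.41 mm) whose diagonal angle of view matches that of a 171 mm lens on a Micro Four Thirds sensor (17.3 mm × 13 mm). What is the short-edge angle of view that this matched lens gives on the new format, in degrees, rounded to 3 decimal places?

3.692°

Sensor diagonal = √(17.3² + 13²) = √468.2900 ≈ 21.6400 mm.
Sensor diagonal = √(12.52² + 7.41²) = √211.6585 ≈ 14.5485 mm.
Equal diagonal AOV ⇒ f₂ = f₁ · 14.5485/21.6400 = 171 × 0.67230 ≈ 114.9626 mm.
Short-edge AOV on the new format = 2·arctan(7.41 / (2 × 114.9626)) = 2·arctan(0.03223) ≈ 3.6918°.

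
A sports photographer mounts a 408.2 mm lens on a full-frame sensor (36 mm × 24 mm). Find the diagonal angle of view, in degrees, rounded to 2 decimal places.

Sensor diagonal = √(36² + 24²) = √1872.0000 ≈ 43.2666 mm.
Angle of view α = 2·arctan(d/2f) with d = 43.2666 mm and f = 408.2 mm.
d/2f = 0.05300; arctan(0.05300) ≈ 3.0337°, so α ≈ 6.0673°.

6.07°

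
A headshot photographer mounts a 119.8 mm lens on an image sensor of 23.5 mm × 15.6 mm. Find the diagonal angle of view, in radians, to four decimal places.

0.2344 rad

Sensor diagonal = √(23.5² + 15.6²) = √795.6100 ≈ 28.2066 mm.
Angle of view α = 2·arctan(d/2f) with d = 28.2066 mm and f = 119.8 mm.
d/2f = 0.11772; arctan(0.11772) ≈ 0.1172 rad, so α ≈ 0.2344 rad.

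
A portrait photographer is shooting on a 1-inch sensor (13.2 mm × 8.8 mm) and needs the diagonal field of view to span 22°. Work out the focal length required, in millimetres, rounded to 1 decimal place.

Sensor diagonal = √(13.2² + 8.8²) = √251.6800 ≈ 15.8644 mm.
From α = 2·arctan(d/2f) we get f = d / (2·tan(α/2)).
With d = 15.8644 mm and α/2 = 11°, tan(α/2) ≈ 0.19438, so f ≈ 15.8644 / 0.38876 ≈ 40.8077 mm.

40.8 mm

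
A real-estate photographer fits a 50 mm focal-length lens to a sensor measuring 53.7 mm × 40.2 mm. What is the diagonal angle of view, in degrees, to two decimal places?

Sensor diagonal = √(53.7² + 40.2²) = √4499.7300 ≈ 67.0800 mm.
Angle of view α = 2·arctan(d/2f) with d = 67.0800 mm and f = 50 mm.
d/2f = 0.67080; arctan(0.67080) ≈ 33.8537°, so α ≈ 67.7074°.

67.71°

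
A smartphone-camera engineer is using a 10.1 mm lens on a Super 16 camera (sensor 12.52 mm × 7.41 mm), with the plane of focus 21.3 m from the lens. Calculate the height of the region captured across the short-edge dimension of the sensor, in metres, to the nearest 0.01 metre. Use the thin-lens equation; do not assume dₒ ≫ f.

15.62 m

dₒ: 21.3 m = 21300 mm.
Similar triangles through the lens centre give W/dₒ = h/dᵢ; with 1/f = 1/dₒ + 1/dᵢ this gives W = h·(dₒ − f)/f.
W = 7.41 mm × (21300 − 10.1) / 10.1 = 7.41 × 2107.9109 ≈ 15619.620 mm = 15.6196 m.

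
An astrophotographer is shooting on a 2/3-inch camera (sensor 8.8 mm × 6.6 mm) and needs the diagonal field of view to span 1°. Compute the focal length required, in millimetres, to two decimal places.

630.24 mm

Sensor diagonal = √(8.8² + 6.6²) = √121.0000 ≈ 11.0000 mm.
From α = 2·arctan(d/2f) we get f = d / (2·tan(α/2)).
With d = 11.0000 mm and α/2 = 0.5°, tan(α/2) ≈ 0.00873, so f ≈ 11.0000 / 0.01745 ≈ 630.2376 mm.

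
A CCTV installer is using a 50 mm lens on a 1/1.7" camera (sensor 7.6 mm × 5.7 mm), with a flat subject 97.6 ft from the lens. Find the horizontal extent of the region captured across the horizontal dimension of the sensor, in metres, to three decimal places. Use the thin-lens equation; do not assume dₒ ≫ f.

dₒ: 97.6 ft × 304.8 mm/ft = 29748.48 mm.
Similar triangles through the lens centre give W/dₒ = w/dᵢ; with 1/f = 1/dₒ + 1/dᵢ this gives W = w·(dₒ − f)/f.
W = 7.6 mm × (29748.5 − 50) / 50 = 7.6 × 593.9696 ≈ 4514.169 mm = 4.51417 m.

4.514 m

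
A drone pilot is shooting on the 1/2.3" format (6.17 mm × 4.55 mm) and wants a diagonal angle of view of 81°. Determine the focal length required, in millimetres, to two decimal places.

4.49 mm

Sensor diagonal = √(6.17² + 4.55²) = √58.7714 ≈ 7.6663 mm.
From α = 2·arctan(d/2f) we get f = d / (2·tan(α/2)).
With d = 7.6663 mm and α/2 = 40.5°, tan(α/2) ≈ 0.85408, so f ≈ 7.6663 / 1.70816 ≈ 4.4880 mm.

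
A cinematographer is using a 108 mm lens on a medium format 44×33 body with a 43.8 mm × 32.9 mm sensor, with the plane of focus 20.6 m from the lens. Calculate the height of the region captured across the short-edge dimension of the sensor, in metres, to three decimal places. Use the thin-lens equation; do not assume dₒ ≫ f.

dₒ: 20.6 m = 20600 mm.
Similar triangles through the lens centre give W/dₒ = h/dᵢ; with 1/f = 1/dₒ + 1/dᵢ this gives W = h·(dₒ − f)/f.
W = 32.9 mm × (20600 − 108) / 108 = 32.9 × 189.7407 ≈ 6242.470 mm = 6.24247 m.

6.242 m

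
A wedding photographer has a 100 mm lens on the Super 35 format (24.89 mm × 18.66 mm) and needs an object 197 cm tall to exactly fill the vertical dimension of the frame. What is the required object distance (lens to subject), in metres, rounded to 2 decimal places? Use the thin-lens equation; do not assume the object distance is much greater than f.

W: 197 cm = 1970 mm.
Magnification m = h/W = dᵢ/dₒ; combined with 1/f = 1/dₒ + 1/dᵢ this gives dₒ = f·(1 + W/h).
dₒ = 100 mm × (1 + 1970/18.66) = 100 × 106.5734 ≈ 10657.342 mm = 10.6573 m.

10.66 m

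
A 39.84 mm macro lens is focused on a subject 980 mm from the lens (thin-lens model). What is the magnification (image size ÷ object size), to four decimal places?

Thin lens: 1/f = 1/dₒ + 1/dᵢ → 1/dᵢ = 1/39.84 − 1/980 = 0.0240800 mm⁻¹, so dᵢ ≈ 41.5283 mm.
Magnification m = dᵢ/dₒ = 41.5283/980 ≈ 0.04238.

0.0424×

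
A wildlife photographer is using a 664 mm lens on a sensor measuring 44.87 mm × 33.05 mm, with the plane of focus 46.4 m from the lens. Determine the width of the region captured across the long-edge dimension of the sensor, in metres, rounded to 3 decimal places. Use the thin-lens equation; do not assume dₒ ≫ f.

3.091 m

dₒ: 46.4 m = 46400 mm.
Similar triangles through the lens centre give W/dₒ = w/dᵢ; with 1/f = 1/dₒ + 1/dᵢ this gives W = w·(dₒ − f)/f.
W = 44.87 mm × (46400 − 664) / 664 = 44.87 × 68.8795 ≈ 3090.624 mm = 3.09062 m.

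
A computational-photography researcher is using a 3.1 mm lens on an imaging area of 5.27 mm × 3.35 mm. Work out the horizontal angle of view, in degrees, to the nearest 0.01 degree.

Angle of view α = 2·arctan(w/2f) with w = 5.27 mm and f = 3.1 mm.
w/2f = 0.85000; arctan(0.85000) ≈ 40.3645°, so α ≈ 80.7291°.

80.73°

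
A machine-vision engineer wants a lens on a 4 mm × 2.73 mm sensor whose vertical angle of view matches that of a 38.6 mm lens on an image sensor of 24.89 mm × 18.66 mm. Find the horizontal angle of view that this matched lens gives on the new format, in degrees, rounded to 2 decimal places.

39.00°

Equal vertical AOV ⇒ f₂ = f₁ · 2.73/18.66 = 38.6 × 0.14630 ≈ 5.6473 mm.
Horizontal AOV on the new format = 2·arctan(4 / (2 × 5.6473)) = 2·arctan(0.35415) ≈ 39.0036°.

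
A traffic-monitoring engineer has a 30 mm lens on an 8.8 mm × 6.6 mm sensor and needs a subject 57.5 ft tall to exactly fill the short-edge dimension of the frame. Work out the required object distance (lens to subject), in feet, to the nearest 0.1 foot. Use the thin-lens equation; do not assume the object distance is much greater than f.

261.5 ft

W: 57.5 ft × 304.8 mm/ft = 17526.00 mm.
Magnification m = h/W = dᵢ/dₒ; combined with 1/f = 1/dₒ + 1/dᵢ this gives dₒ = f·(1 + W/h).
dₒ = 30 mm × (1 + 17526/6.6) = 30 × 2656.4545 ≈ 79693.634 mm = 79693.634/304.8 ft = 261.462 ft.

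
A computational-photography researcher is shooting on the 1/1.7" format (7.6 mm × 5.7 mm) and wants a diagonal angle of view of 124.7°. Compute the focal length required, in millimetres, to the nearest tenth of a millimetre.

Sensor diagonal = √(7.6² + 5.7²) = √90.2500 ≈ 9.5000 mm.
From α = 2·arctan(d/2f) we get f = d / (2·tan(α/2)).
With d = 9.5000 mm and α/2 = 62.35°, tan(α/2) ≈ 1.90876, so f ≈ 9.5000 / 3.81753 ≈ 2.4885 mm.

2.5 mm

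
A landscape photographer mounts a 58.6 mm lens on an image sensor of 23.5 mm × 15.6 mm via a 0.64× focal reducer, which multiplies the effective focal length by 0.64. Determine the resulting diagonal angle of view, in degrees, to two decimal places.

41.22°

Effective focal length f = 58.6 × 0.64 = 37.504 mm.
Sensor diagonal = √(23.5² + 15.6²) = √795.6100 ≈ 28.2066 mm.
α = 2·arctan(28.207 / (2 × 37.504)) = 2·arctan(0.37605) ≈ 41.2173°.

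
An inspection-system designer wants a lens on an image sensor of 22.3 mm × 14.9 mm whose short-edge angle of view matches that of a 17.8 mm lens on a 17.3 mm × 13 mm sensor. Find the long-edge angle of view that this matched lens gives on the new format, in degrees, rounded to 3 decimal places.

57.316°

Equal short-edge AOV ⇒ f₂ = f₁ · 14.9/13 = 17.8 × 1.14615 ≈ 20.4015 mm.
Long-edge AOV on the new format = 2·arctan(22.3 / (2 × 20.4015)) = 2·arctan(0.54653) ≈ 57.3156°.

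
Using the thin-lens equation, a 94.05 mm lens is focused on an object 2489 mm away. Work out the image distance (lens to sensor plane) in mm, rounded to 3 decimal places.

1/dᵢ = 1/f − 1/dₒ = 1/94.05 − 1/2489 = 0.0102309 mm⁻¹.
dᵢ = 1/0.0102309 ≈ 97.7434 mm.

97.743 mm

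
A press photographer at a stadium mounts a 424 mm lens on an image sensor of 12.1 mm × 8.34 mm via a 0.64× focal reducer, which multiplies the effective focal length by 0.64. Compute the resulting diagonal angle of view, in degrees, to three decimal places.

3.102°

Effective focal length f = 424 × 0.64 = 271.36 mm.
Sensor diagonal = √(12.1² + 8.34²) = √215.9656 ≈ 14.6958 mm.
α = 2·arctan(14.696 / (2 × 271.36)) = 2·arctan(0.02708) ≈ 3.1022°.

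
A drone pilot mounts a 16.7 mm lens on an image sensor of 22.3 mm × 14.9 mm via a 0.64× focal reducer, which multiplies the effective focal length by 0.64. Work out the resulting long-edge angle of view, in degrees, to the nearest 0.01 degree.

Effective focal length f = 16.7 × 0.64 = 10.688 mm.
α = 2·arctan(22.3 / (2 × 10.688)) = 2·arctan(1.04323) ≈ 92.4239°.

92.42°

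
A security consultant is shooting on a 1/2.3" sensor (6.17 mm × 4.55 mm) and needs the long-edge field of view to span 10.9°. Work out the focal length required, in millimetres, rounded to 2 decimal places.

32.33 mm

From α = 2·arctan(w/2f) we get f = w / (2·tan(α/2)).
With w = 6.17 mm and α/2 = 5.45°, tan(α/2) ≈ 0.09541, so f ≈ 6.17 / 0.19082 ≈ 32.3347 mm.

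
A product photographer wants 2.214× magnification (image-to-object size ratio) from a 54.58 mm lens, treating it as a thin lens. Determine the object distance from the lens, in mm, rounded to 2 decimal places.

With m = dᵢ/dₒ and 1/f = 1/dₒ + 1/dᵢ, substituting dᵢ = m·dₒ gives 1/f = (1 + 1/m)/dₒ, hence dₒ = f·(1 + 1/m).
dₒ = 54.58 × (1 + 1/2.214) = 54.58 × 1.45167 ≈ 79.232 mm.

79.23 mm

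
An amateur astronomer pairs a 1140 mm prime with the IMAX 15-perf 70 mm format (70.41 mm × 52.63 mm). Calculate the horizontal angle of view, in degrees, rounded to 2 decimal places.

3.54°

Angle of view α = 2·arctan(w/2f) with w = 70.41 mm and f = 1140 mm.
w/2f = 0.03088; arctan(0.03088) ≈ 1.7688°, so α ≈ 3.5376°.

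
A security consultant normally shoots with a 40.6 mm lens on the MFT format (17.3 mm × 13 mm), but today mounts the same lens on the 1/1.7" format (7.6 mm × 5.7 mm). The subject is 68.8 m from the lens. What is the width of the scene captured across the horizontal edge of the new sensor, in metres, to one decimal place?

12.9 m

The focal length stays 40.6 mm; the relevant sensor dimension is now w = 7.6 mm. Object distance dₒ = 68.8 m = 68800 mm.
Thin-lens field width W = w·(dₒ − f)/f = 7.6 × (68800 − 40.6)/40.6 ≈ 12871.218 mm = 12.8712 m.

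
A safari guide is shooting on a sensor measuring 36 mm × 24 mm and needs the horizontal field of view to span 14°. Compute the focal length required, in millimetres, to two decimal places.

From α = 2·arctan(w/2f) we get f = w / (2·tan(α/2)).
With w = 36 mm and α/2 = 7°, tan(α/2) ≈ 0.12278, so f ≈ 36 / 0.24557 ≈ 146.5982 mm.

146.60 mm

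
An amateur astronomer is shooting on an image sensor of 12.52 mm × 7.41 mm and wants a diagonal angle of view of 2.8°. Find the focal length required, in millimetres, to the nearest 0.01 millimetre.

Sensor diagonal = √(12.52² + 7.41²) = √211.6585 ≈ 14.5485 mm.
From α = 2·arctan(d/2f) we get f = d / (2·tan(α/2)).
With d = 14.5485 mm and α/2 = 1.4°, tan(α/2) ≈ 0.02444, so f ≈ 14.5485 / 0.04888 ≈ 297.6432 mm.

297.64 mm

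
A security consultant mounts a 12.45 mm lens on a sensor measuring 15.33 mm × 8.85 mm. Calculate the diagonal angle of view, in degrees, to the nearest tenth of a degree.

70.8°

Sensor diagonal = √(15.33² + 8.85²) = √313.3314 ≈ 17.7012 mm.
Angle of view α = 2·arctan(d/2f) with d = 17.7012 mm and f = 12.45 mm.
d/2f = 0.71089; arctan(0.71089) ≈ 35.4087°, so α ≈ 70.8173°.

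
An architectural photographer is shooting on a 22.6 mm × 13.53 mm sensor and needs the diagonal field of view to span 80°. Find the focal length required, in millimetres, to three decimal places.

15.696 mm

Sensor diagonal = √(22.6² + 13.53²) = √693.8209 ≈ 26.3405 mm.
From α = 2·arctan(d/2f) we get f = d / (2·tan(α/2)).
With d = 26.3405 mm and α/2 = 40°, tan(α/2) ≈ 0.83910, so f ≈ 26.3405 / 1.67820 ≈ 15.6957 mm.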